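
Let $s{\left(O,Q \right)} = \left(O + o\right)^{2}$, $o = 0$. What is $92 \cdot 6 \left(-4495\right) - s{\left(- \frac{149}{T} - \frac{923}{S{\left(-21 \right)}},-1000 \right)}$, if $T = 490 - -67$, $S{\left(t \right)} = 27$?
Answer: $- \frac{561454287607996}{226171521} \approx -2.4824 \cdot 10^{6}$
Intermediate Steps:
$T = 557$ ($T = 490 + 67 = 557$)
$s{\left(O,Q \right)} = O^{2}$ ($s{\left(O,Q \right)} = \left(O + 0\right)^{2} = O^{2}$)
$92 \cdot 6 \left(-4495\right) - s{\left(- \frac{149}{T} - \frac{923}{S{\left(-21 \right)}},-1000 \right)} = 92 \cdot 6 \left(-4495\right) - \left(- \frac{149}{557} - \frac{923}{27}\right)^{2} = 552 \left(-4495\right) - \left(\left(-149\right) \frac{1}{557} - \frac{923}{27}\right)^{2} = -2481240 - \left(- \frac{149}{557} - \frac{923}{27}\right)^{2} = -2481240 - \left(- \frac{518134}{15039}\right)^{2} = -2481240 - \frac{268462841956}{226171521} = - \frac{561454287607996}{226171521}$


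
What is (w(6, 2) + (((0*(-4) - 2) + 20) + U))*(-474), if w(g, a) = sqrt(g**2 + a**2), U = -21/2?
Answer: -3555 - 948*sqrt(10) ≈ -6552.8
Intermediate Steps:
U = -21/2 (U = -21*1/2 = -21/2 ≈ -10.500)
w(g, a) = sqrt(a**2 + g**2)
(w(6, 2) + (((0*(-4) - 2) + 20) + U))*(-474) = (sqrt(2**2 + 6**2) + (((0*(-4) - 2) + 20) - 21/2))*(-474) = (sqrt(4 + 36) + (((0 - 2) + 20) - 21/2))*(-474) = (sqrt(40) + ((-2 + 20) - 21/2))*(-474) = (2*sqrt(10) + (18 - 21/2))*(-474) = (2*sqrt(10) + 15/2)*(-474) = (15/2 + 2*sqrt(10))*(-474) = -3555 - 948*sqrt(10)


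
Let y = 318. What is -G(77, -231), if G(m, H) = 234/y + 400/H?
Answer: 12191/12243 ≈ 0.99575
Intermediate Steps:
G(m, H) = 39/53 + 400/H (G(m, H) = 234/318 + 400/H = 234*(1/318) + 400/H = 39/53 + 400/H)
-G(77, -231) = -(39/53 + 400/(-231)) = -(39/53 + 400*(-1/231)) = -(39/53 - 400/231) = -1*(-12191/12243) = 12191/12243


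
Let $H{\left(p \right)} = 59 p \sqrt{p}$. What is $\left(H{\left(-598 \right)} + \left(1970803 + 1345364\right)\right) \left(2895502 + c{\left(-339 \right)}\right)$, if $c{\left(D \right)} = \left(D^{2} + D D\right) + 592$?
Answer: $10366125807312 - 110289273952 i \sqrt{598} \approx 1.0366 \cdot 10^{13} - 2.697 \cdot 10^{12} i$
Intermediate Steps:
$H{\left(p \right)} = 59 p^{\frac{3}{2}}$
$c{\left(D \right)} = 592 + 2 D^{2}$ ($c{\left(D \right)} = \left(D^{2} + D^{2}\right) + 592 = 2 D^{2} + 592 = 592 + 2 D^{2}$)
$\left(H{\left(-598 \right)} + \left(1970803 + 1345364\right)\right) \left(2895502 + c{\left(-339 \right)}\right) = \left(59 \left(-598\right)^{\frac{3}{2}} + \left(1970803 + 1345364\right)\right) \left(2895502 + \left(592 + 2 \left(-339\right)^{2}\right)\right) = \left(59 \left(- 598 i \sqrt{598}\right) + 3316167\right) \left(2895502 + \left(592 + 2 \cdot 114921\right)\right) = \left(- 35282 i \sqrt{598} + 3316167\right) \left(2895502 + \left(592 + 229842\right)\right) = \left(3316167 - 35282 i \sqrt{598}\right) \left(2895502 + 230434\right) = \left(3316167 - 35282 i \sqrt{598}\right) 3125936 = 10366125807312 - 110289273952 i \sqrt{598}$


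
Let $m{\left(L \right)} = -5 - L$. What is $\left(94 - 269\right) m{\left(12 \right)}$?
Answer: $2975$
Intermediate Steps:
$\left(94 - 269\right) m{\left(12 \right)} = \left(94 - 269\right) \left(-5 - 12\right) = \left(-175\right) \left(-17\right) = 2975$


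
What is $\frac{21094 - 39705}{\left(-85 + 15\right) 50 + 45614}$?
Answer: $- \frac{18611}{42114} \approx -0.44192$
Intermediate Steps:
$\frac{21094 - 39705}{\left(-85 + 15\right) 50 + 45614} = - \frac{18611}{\left(-70\right) 50 + 45614} = - \frac{18611}{-3500 + 45614} = - \frac{18611}{42114}$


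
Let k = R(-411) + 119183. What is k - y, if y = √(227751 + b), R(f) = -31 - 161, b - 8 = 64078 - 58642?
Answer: 118991 - √233195 ≈ 1.1851e+5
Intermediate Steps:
b = 5444 (b = 8 + (64078 - 58642) = 8 + 5436 = 5444)
R(f) = -192
k = 118991 (k = -192 + 119183 = 118991)
y = √233195 (y = √(227751 + 5444) = √233195 ≈ 482.90)
k - y = 118991 - √233195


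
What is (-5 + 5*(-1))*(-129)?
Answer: 1290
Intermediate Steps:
(-5 + 5*(-1))*(-129) = (-5 - 5)*(-129) = -10*(-129) = 1290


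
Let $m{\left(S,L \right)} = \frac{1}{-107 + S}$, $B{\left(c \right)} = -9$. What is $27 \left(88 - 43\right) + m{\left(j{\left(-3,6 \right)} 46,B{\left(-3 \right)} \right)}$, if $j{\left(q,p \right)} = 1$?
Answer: $\frac{74114}{61} \approx 1215.0$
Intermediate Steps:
$27 \left(88 - 43\right) + m{\left(j{\left(-3,6 \right)} 46,B{\left(-3 \right)} \right)} = 27 \left(88 - 43\right) + \frac{1}{-107 + 1 \cdot 46} = 27 \cdot 45 + \frac{1}{-107 + 46} = 1215 + \frac{1}{-61} = 1215 - \frac{1}{61} = \frac{74114}{61}$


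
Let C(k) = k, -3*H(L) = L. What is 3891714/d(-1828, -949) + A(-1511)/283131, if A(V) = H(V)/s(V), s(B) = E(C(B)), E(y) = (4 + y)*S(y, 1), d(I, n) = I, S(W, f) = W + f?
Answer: -940263996410082629/441656962828785 ≈ -2128.9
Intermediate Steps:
H(L) = -L/3
E(y) = (1 + y)*(4 + y) (E(y) = (4 + y)*(y + 1) = (4 + y)*(1 + y) = (1 + y)*(4 + y))
s(B) = (1 + B)*(4 + B)
A(V) = -V/(3*(1 + V)*(4 + V)) (A(V) = (-V/3)/(((1 + V)*(4 + V))) = (-V/3)*(1/((1 + V)*(4 + V))) = -V/(3*(1 + V)*(4 + V)))
3891714/d(-1828, -949) + A(-1511)/283131 = 3891714/(-1828) - ⅓*(-1511)/((1 - 1511)*(4 - 1511))/283131 = 3891714*(-1/1828) - ⅓*(-1511)/(-1510*(-1507))*(1/283131) = -1945857/914 - ⅓*(-1511)*(-1/1510)*(-1/1507)*(1/283131) = -1945857/914 + (1511/6826710)*(1/283131) = -1945857/914 + 1511/1932853229010 = -940263996410082629/441656962828785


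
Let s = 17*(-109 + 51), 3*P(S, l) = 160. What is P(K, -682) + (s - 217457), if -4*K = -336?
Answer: -655169/3 ≈ -2.1839e+5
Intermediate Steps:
K = 84 (K = -¼*(-336) = 84)
P(S, l) = 160/3 (P(S, l) = (⅓)*160 = 160/3)
s = -986 (s = 17*(-58) = -986)
P(K, -682) + (s - 217457) = 160/3 + (-986 - 217457) = 160/3 - 218443 = -655169/3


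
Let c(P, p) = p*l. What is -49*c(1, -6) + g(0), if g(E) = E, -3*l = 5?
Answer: -490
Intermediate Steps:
l = -5/3 (l = -⅓*5 = -5/3 ≈ -1.6667)
c(P, p) = -5*p/3 (c(P, p) = p*(-5/3) = -5*p/3)
-49*c(1, -6) + g(0) = -(-245)*(-6)/3 + 0 = -49*10 + 0 = -490 + 0 = -490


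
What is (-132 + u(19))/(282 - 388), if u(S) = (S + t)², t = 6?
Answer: -493/106 ≈ -4.6509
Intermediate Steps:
u(S) = (6 + S)² (u(S) = (S + 6)² = (6 + S)²)
(-132 + u(19))/(282 - 388) = (-132 + (6 + 19)²)/(282 - 388) = (-132 + 25²)/(-106) = (-132 + 625)*(-1/106) = 493*(-1/106) = -493/106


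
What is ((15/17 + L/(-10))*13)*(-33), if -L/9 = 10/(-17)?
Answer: -2574/17 ≈ -151.41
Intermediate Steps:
L = 90/17 (L = -90/(-17) = -90*(-1)/17 = -9*(-10/17) = 90/17 ≈ 5.2941)
((15/17 + L/(-10))*13)*(-33) = ((15/17 + (90/17)/(-10))*13)*(-33) = ((15*(1/17) + (90/17)*(-⅒))*13)*(-33) = ((15/17 - 9/17)*13)*(-33) = ((6/17)*13)*(-33) = (78/17)*(-33) = -2574/17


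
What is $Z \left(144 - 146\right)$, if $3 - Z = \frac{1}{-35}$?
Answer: $- \frac{212}{35} \approx -6.0571$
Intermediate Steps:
$Z = \frac{106}{35}$ ($Z = 3 - \frac{1}{-35} = 3 - - \frac{1}{35} = 3 + \frac{1}{35} = \frac{106}{35} \approx 3.0286$)
$Z \left(144 - 146\right) = \frac{106 \left(144 - 146\right)}{35} = \frac{106}{35} \left(-2\right) = - \frac{212}{35}$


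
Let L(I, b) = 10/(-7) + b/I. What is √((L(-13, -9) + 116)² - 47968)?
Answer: 9*I*√3545727/91 ≈ 186.23*I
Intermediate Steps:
L(I, b) = -10/7 + b/I (L(I, b) = 10*(-⅐) + b/I = -10/7 + b/I)
√((L(-13, -9) + 116)² - 47968) = √(((-10/7 - 9/(-13)) + 116)² - 47968) = √(((-10/7 - 9*(-1/13)) + 116)² - 47968) = √(((-10/7 + 9/13) + 116)² - 47968) = √((-67/91 + 116)² - 47968) = √((10489/91)² - 47968) = √(110019121/8281 - 47968) = √(-287203887/8281) = 9*I*√3545727/91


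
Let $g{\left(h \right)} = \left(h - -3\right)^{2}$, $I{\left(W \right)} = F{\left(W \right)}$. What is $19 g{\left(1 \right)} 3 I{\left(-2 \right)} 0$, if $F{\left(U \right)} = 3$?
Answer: $0$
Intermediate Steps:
$I{\left(W \right)} = 3$
$g{\left(h \right)} = \left(3 + h\right)^{2}$ ($g{\left(h \right)} = \left(h + 3\right)^{2} = \left(3 + h\right)^{2}$)
$19 g{\left(1 \right)} 3 I{\left(-2 \right)} 0 = 19 \left(3 + 1\right)^{2} \cdot 3 \cdot 3 \cdot 0 = 19 \cdot 4^{2} \cdot 3 \cdot 3 \cdot 0 = 19 \cdot 16 \cdot 3 \cdot 3 \cdot 0 = 19 \cdot 48 \cdot 3 \cdot 0 = 19 \cdot 144 \cdot 0 = 2736 \cdot 0 = 0$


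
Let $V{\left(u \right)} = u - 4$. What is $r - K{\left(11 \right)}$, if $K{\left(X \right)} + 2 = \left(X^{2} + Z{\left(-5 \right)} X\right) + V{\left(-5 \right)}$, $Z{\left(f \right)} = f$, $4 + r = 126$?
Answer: $67$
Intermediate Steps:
$r = 122$ ($r = -4 + 126 = 122$)
$V{\left(u \right)} = -4 + u$
$K{\left(X \right)} = -11 + X^{2} - 5 X$ ($K{\left(X \right)} = -2 - \left(9 - X^{2} + 5 X\right) = -11 + X^{2} - 5 X$)
$r - K{\left(11 \right)} = 122 - \left(-11 + 11^{2} - 55\right) = 122 - \left(-11 + 121 - 55\right) = 122 - 55 = 67$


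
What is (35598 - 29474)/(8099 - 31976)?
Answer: -6124/23877 ≈ -0.25648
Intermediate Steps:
(35598 - 29474)/(8099 - 31976) = 6124/(-23877) = 6124*(-1/23877) = -6124/23877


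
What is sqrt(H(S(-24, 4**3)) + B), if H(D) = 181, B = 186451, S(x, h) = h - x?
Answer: 2*sqrt(46658) ≈ 432.01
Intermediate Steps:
sqrt(H(S(-24, 4**3)) + B) = sqrt(181 + 186451) = sqrt(186632) = 2*sqrt(46658)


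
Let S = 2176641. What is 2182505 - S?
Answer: 5864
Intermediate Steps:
2182505 - S = 2182505 - 1*2176641 = 2182505 - 2176641 = 5864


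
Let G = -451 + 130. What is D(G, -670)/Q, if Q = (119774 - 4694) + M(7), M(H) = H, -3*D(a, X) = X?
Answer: 670/345261 ≈ 0.0019406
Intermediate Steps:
G = -321
D(a, X) = -X/3
Q = 115087 (Q = (119774 - 4694) + 7 = 115080 + 7 = 115087)
D(G, -670)/Q = -⅓*(-670)/115087 = (670/3)*(1/115087) = 670/345261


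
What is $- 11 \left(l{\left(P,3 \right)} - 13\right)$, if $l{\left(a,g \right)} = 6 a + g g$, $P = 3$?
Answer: $-154$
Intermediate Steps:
$l{\left(a,g \right)} = g^{2} + 6 a$ ($l{\left(a,g \right)} = 6 a + g^{2} = g^{2} + 6 a$)
$- 11 \left(l{\left(P,3 \right)} - 13\right) = - 11 \left(\left(3^{2} + 6 \cdot 3\right) - 13\right) = - 11 \left(\left(9 + 18\right) - 13\right) = - 11 \left(27 - 13\right) = \left(-11\right) 14 = -154$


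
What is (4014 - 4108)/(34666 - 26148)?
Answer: -47/4259 ≈ -0.011035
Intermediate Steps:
(4014 - 4108)/(34666 - 26148) = -94/8518 = -94*1/8518 = -47/4259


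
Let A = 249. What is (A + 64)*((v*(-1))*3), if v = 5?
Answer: -4695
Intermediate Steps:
(A + 64)*((v*(-1))*3) = (249 + 64)*((5*(-1))*3) = 313*(-5*3) = 313*(-15) = -4695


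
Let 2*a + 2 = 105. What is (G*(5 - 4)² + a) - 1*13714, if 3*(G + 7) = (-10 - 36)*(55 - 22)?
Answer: -28351/2 ≈ -14176.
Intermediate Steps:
a = 103/2 (a = -1 + (½)*105 = -1 + 105/2 = 103/2 ≈ 51.500)
G = -513 (G = -7 + ((-10 - 36)*(55 - 22))/3 = -7 + (-46*33)/3 = -7 + (⅓)*(-1518) = -7 - 506 = -513)
(G*(5 - 4)² + a) - 1*13714 = (-513*(5 - 4)² + 103/2) - 1*13714 = (-513*1² + 103/2) - 13714 = (-513*1 + 103/2) - 13714 = (-513 + 103/2) - 13714 = -923/2 - 13714 = -28351/2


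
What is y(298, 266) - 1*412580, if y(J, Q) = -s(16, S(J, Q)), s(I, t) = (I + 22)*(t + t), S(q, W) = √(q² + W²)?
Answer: -412580 - 152*√39890 ≈ -4.4294e+5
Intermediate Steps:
S(q, W) = √(W² + q²)
s(I, t) = 2*t*(22 + I) (s(I, t) = (22 + I)*(2*t) = 2*t*(22 + I))
y(J, Q) = -76*√(J² + Q²) (y(J, Q) = -2*√(Q² + J²)*(22 + 16) = -2*√(J² + Q²)*38 = -76*√(J² + Q²))
y(298, 266) - 1*412580 = -76*√(298² + 266²) - 1*412580 = -76*√(88804 + 70756) - 412580 = -152*√39890 - 412580 = -412580 - 152*√39890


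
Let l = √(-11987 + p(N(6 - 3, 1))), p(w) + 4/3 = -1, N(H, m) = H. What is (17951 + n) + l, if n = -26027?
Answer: -8076 + 8*I*√1686/3 ≈ -8076.0 + 109.5*I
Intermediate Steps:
p(w) = -7/3 (p(w) = -4/3 - 1 = -7/3)
l = 8*I*√1686/3 (l = √(-11987 - 7/3) = √(-35968/3) = 8*I*√1686/3 ≈ 109.5*I)
(17951 + n) + l = (17951 - 26027) + 8*I*√1686/3 = -8076 + 8*I*√1686/3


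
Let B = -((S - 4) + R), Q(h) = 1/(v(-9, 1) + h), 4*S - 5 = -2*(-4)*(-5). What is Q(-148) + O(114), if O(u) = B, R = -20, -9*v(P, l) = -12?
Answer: 14407/440 ≈ 32.743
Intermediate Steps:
v(P, l) = 4/3 (v(P, l) = -1/9*(-12) = 4/3)
S = -35/4 (S = 5/4 + (-2*(-4)*(-5))/4 = 5/4 + (8*(-5))/4 = 5/4 + (1/4)*(-40) = 5/4 - 10 = -35/4 ≈ -8.7500)
Q(h) = 1/(4/3 + h)
B = 131/4 (B = -((-35/4 - 4) - 20) = -(-51/4 - 20) = -1*(-131/4) = 131/4 ≈ 32.750)
O(u) = 131/4
Q(-148) + O(114) = 3/(4 + 3*(-148)) + 131/4 = 3/(4 - 444) + 131/4 = 3/(-440) + 131/4 = 3*(-1/440) + 131/4 = -3/440 + 131/4 = 14407/440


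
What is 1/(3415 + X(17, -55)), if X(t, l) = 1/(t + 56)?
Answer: 73/249296 ≈ 0.00029282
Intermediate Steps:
X(t, l) = 1/(56 + t)
1/(3415 + X(17, -55)) = 1/(3415 + 1/(56 + 17)) = 1/(3415 + 1/73) = 1/(249296/73) = 73/249296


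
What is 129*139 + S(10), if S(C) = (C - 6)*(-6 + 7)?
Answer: 17935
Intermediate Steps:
S(C) = -6 + C (S(C) = (-6 + C)*1 = -6 + C)
129*139 + S(10) = 129*139 + (-6 + 10) = 17931 + 4 = 17935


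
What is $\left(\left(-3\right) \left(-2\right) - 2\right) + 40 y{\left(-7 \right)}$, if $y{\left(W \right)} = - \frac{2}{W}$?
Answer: $\frac{108}{7} \approx 15.429$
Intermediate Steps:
$\left(\left(-3\right) \left(-2\right) - 2\right) + 40 y{\left(-7 \right)} = \left(\left(-3\right) \left(-2\right) - 2\right) + 40 \left(- \frac{2}{-7}\right) = \left(6 - 2\right) + 40 \left(\left(-2\right) \left(- \frac{1}{7}\right)\right) = 4 + 40 \cdot \frac{2}{7} = 4 + \frac{80}{7} = \frac{108}{7}$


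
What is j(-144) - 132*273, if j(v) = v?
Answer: -36180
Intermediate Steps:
j(-144) - 132*273 = -144 - 132*273 = -144 - 1*36036 = -144 - 36036 = -36180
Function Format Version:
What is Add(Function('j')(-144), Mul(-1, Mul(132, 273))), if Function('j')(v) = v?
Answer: -36180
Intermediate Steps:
Add(Function('j')(-144), Mul(-1, Mul(132, 273))) = Add(-144, Mul(-1, Mul(132, 273))) = Add(-144, Mul(-1, 36036)) = Add(-144, -36036) = -36180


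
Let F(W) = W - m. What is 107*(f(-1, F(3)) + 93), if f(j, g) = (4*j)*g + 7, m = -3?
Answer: 8132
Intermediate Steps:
F(W) = 3 + W (F(W) = W - 1*(-3) = W + 3 = 3 + W)
f(j, g) = 7 + 4*g*j (f(j, g) = 4*g*j + 7 = 7 + 4*g*j)
107*(f(-1, F(3)) + 93) = 107*((7 + 4*(3 + 3)*(-1)) + 93) = 107*((7 + 4*6*(-1)) + 93) = 107*((7 - 24) + 93) = 107*(-17 + 93) = 107*76 = 8132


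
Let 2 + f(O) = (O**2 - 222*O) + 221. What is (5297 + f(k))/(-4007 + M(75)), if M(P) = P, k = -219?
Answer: -102095/3932 ≈ -25.965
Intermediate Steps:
f(O) = 219 + O**2 - 222*O (f(O) = -2 + ((O**2 - 222*O) + 221) = -2 + (221 + O**2 - 222*O) = 219 + O**2 - 222*O)
(5297 + f(k))/(-4007 + M(75)) = (5297 + (219 + (-219)**2 - 222*(-219)))/(-4007 + 75) = (5297 + (219 + 47961 + 48618))/(-3932) = (5297 + 96798)*(-1/3932) = 102095*(-1/3932) = -102095/3932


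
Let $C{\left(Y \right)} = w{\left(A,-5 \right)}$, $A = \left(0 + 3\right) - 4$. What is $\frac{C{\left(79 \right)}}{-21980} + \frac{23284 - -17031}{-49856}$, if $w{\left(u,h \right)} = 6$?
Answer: $- \frac{221605709}{273958720} \approx -0.8089$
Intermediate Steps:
$A = -1$ ($A = 3 - 4 = -1$)
$C{\left(Y \right)} = 6$
$\frac{C{\left(79 \right)}}{-21980} + \frac{23284 - -17031}{-49856} = \frac{6}{-21980} + \frac{23284 - -17031}{-49856} = 6 \left(- \frac{1}{21980}\right) + \left(23284 + 17031\right) \left(- \frac{1}{49856}\right) = - \frac{3}{10990} + 40315 \left(- \frac{1}{49856}\right) = - \frac{3}{10990} - \frac{40315}{49856} = - \frac{221605709}{273958720}$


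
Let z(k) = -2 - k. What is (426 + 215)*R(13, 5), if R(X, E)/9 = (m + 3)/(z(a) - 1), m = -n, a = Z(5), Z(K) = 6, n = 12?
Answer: 5769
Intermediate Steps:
a = 6
m = -12 (m = -1*12 = -12)
R(X, E) = 9 (R(X, E) = 9*((-12 + 3)/((-2 - 1*6) - 1)) = 9*(-9/((-2 - 6) - 1)) = 9*(-9/(-8 - 1)) = 9*(-9/(-9)) = 9*(-9*(-⅑)) = 9*1 = 9)
(426 + 215)*R(13, 5) = (426 + 215)*9 = 641*9 = 5769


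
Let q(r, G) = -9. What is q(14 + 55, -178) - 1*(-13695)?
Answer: 13686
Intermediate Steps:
q(14 + 55, -178) - 1*(-13695) = -9 - 1*(-13695) = -9 + 13695 = 13686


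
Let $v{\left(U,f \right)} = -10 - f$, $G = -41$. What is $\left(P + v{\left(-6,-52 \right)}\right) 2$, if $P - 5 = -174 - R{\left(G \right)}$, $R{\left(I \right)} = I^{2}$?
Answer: $-3616$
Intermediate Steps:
$P = -1850$ ($P = 5 - 1855 = -1850$)
$\left(P + v{\left(-6,-52 \right)}\right) 2 = \left(-1850 - -42\right) 2 = \left(-1850 + \left(-10 + 52\right)\right) 2 = \left(-1850 + 42\right) 2 = \left(-1808\right) 2 = -3616$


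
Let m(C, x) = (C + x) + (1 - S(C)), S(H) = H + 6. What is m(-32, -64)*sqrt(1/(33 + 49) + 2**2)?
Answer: -69*sqrt(26978)/82 ≈ -138.21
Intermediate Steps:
S(H) = 6 + H
m(C, x) = -5 + x (m(C, x) = (C + x) + (1 - (6 + C)) = (C + x) + (1 + (-6 - C)) = (C + x) + (-5 - C) = -5 + x)
m(-32, -64)*sqrt(1/(33 + 49) + 2**2) = (-5 - 64)*sqrt(1/(33 + 49) + 2**2) = -69*sqrt(1/82 + 4) = -69*sqrt(26978)/82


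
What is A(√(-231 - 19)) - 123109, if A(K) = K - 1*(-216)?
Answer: -122893 + 5*I*√10 ≈ -1.2289e+5 + 15.811*I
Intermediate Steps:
A(K) = 216 + K (A(K) = K + 216 = 216 + K)
A(√(-231 - 19)) - 123109 = (216 + √(-231 - 19)) - 123109 = (216 + √(-250)) - 123109 = (216 + 5*I*√10) - 123109 = -122893 + 5*I*√10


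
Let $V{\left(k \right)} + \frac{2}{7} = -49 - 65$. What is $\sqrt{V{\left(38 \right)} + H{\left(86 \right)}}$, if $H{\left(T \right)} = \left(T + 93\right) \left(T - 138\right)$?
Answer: $\frac{2 i \sqrt{115423}}{7} \approx 97.068 i$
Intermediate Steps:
$H{\left(T \right)} = \left(-138 + T\right) \left(93 + T\right)$ ($H{\left(T \right)} = \left(93 + T\right) \left(-138 + T\right) = \left(-138 + T\right) \left(93 + T\right)$)
$V{\left(k \right)} = - \frac{800}{7}$ ($V{\left(k \right)} = - \frac{2}{7} - 114 = - \frac{800}{7}$)
$\sqrt{V{\left(38 \right)} + H{\left(86 \right)}} = \sqrt{- \frac{800}{7} - \left(16704 - 7396\right)} = \sqrt{- \frac{800}{7} - 9308} = \sqrt{- \frac{65956}{7}} = \frac{2 i \sqrt{115423}}{7}$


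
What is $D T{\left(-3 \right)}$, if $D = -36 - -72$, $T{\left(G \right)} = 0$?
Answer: $0$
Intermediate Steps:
$D = 36$ ($D = -36 + 72 = 36$)
$D T{\left(-3 \right)} = 36 \cdot 0 = 0$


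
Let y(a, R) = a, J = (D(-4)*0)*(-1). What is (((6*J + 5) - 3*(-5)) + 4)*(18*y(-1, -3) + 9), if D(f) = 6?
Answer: -216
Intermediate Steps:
J = 0 (J = (6*0)*(-1) = 0*(-1) = 0)
(((6*J + 5) - 3*(-5)) + 4)*(18*y(-1, -3) + 9) = (((6*0 + 5) - 3*(-5)) + 4)*(18*(-1) + 9) = (((0 + 5) + 15) + 4)*(-18 + 9) = ((5 + 15) + 4)*(-9) = (20 + 4)*(-9) = 24*(-9) = -216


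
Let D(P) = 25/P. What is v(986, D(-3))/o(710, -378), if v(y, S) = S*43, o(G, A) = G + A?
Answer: -1075/996 ≈ -1.0793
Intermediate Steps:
o(G, A) = A + G
v(y, S) = 43*S
v(986, D(-3))/o(710, -378) = (43*(25/(-3)))/(-378 + 710) = (43*(25*(-⅓)))/332 = (43*(-25/3))*(1/332) = -1075/3*1/332 = -1075/996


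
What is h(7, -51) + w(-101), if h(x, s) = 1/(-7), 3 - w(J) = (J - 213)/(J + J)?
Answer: 921/707 ≈ 1.3027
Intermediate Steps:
w(J) = 3 - (-213 + J)/(2*J) (w(J) = 3 - (J - 213)/(J + J) = 3 - (-213 + J)/(2*J))
h(x, s) = -1/7
h(7, -51) + w(-101) = -1/7 + (1/2)*(213 + 5*(-101))/(-101) = -1/7 + (1/2)*(-1/101)*(213 - 505) = -1/7 + (1/2)*(-1/101)*(-292) = -1/7 + 146/101 = 921/707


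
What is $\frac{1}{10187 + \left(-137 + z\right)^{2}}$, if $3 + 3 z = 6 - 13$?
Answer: $\frac{9}{268924} \approx 3.3467 \cdot 10^{-5}$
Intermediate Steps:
$z = - \frac{10}{3}$ ($z = -1 + \frac{6 - 13}{3} = -1 + \frac{1}{3} \left(-7\right) = -1 - \frac{7}{3} = - \frac{10}{3} \approx -3.3333$)
$\frac{1}{10187 + \left(-137 + z\right)^{2}} = \frac{1}{10187 + \left(-137 - \frac{10}{3}\right)^{2}} = \frac{1}{10187 + \left(- \frac{421}{3}\right)^{2}} = \frac{1}{10187 + \frac{177241}{9}} = \frac{1}{\frac{268924}{9}} = \frac{9}{268924}$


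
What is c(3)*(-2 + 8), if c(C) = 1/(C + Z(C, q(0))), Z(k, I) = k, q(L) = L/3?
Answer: 1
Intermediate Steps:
q(L) = L/3 (q(L) = L*(⅓) = L/3)
c(C) = 1/(2*C) (c(C) = 1/(C + C) = 1/(2*C))
c(3)*(-2 + 8) = ((½)/3)*(-2 + 8) = ((½)*(⅓))*6 = (⅙)*6 = 1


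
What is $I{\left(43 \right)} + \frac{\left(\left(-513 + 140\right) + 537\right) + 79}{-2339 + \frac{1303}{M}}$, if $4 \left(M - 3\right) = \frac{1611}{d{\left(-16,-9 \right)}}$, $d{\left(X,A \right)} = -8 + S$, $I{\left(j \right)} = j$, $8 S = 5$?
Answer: $\frac{308822741}{7199132} \approx 42.897$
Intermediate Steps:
$S = \frac{5}{8}$ ($S = \frac{1}{8} \cdot 5 = \frac{5}{8} \approx 0.625$)
$d{\left(X,A \right)} = - \frac{59}{8}$ ($d{\left(X,A \right)} = -8 + \frac{5}{8} = - \frac{59}{8}$)
$M = - \frac{3045}{59}$ ($M = 3 + \frac{1611 \frac{1}{- \frac{59}{8}}}{4} = 3 + \frac{1611 \left(- \frac{8}{59}\right)}{4} = 3 + \frac{1}{4} \left(- \frac{12888}{59}\right) = 3 - \frac{3222}{59} = - \frac{3045}{59} \approx -51.61$)
$I{\left(43 \right)} + \frac{\left(\left(-513 + 140\right) + 537\right) + 79}{-2339 + \frac{1303}{M}} = 43 + \frac{\left(\left(-513 + 140\right) + 537\right) + 79}{-2339 + \frac{1303}{- \frac{3045}{59}}} = 43 + \frac{\left(-373 + 537\right) + 79}{-2339 + 1303 \left(- \frac{59}{3045}\right)} = 43 + \frac{164 + 79}{-2339 - \frac{76877}{3045}} = 43 + \frac{243}{- \frac{7199132}{3045}} = 43 + 243 \left(- \frac{3045}{7199132}\right) = 43 - \frac{739935}{7199132} = \frac{308822741}{7199132}$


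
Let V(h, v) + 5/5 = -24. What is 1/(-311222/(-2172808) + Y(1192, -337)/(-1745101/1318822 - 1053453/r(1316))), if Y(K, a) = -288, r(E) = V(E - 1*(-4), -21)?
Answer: 1509312140656721764/205870248404439251 ≈ 7.3314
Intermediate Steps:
V(h, v) = -25 (V(h, v) = -1 - 24 = -25)
r(E) = -25
1/(-311222/(-2172808) + Y(1192, -337)/(-1745101/1318822 - 1053453/r(1316))) = 1/(-311222/(-2172808) - 288/(-1745101/1318822 - 1053453/(-25))) = 1/(-311222*(-1/2172808) - 288/(-1745101*1/1318822 - 1053453*(-1/25))) = 1/(155611/1086404 - 288/(-1745101/1318822 + 1053453/25)) = 1/(155611/1086404 - 288/1389273364841/32970550) = 1/(155611/1086404 - 288*32970550/1389273364841) = 1/(155611/1086404 - 9495518400/1389273364841) = 1/(205870248404439251/1509312140656721764) = 1509312140656721764/205870248404439251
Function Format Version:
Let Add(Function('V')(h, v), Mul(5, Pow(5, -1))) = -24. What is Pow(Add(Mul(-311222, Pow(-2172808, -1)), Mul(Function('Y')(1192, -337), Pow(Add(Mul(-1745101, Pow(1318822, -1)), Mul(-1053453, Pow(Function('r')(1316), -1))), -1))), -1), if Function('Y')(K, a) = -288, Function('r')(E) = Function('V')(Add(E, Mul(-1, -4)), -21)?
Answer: Rational(1509312140656721764, 205870248404439251) ≈ 7.3314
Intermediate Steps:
Function('V')(h, v) = -25 (Function('V')(h, v) = Add(-1, -24) = -25)
Function('r')(E) = -25
Pow(Add(Mul(-311222, Pow(-2172808, -1)), Mul(Function('Y')(1192, -337), Pow(Add(Mul(-1745101, Pow(1318822, -1)), Mul(-1053453, Pow(Function('r')(1316), -1))), -1))), -1) = Pow(Add(Mul(-311222, Pow(-2172808, -1)), Mul(-288, Pow(Add(Mul(-1745101, Pow(1318822, -1)), Mul(-1053453, Pow(-25, -1))), -1))), -1) = Pow(Add(Mul(-311222, Rational(-1, 2172808)), Mul(-288, Pow(Add(Mul(-1745101, Rational(1, 1318822)), Mul(-1053453, Rational(-1, 25))), -1))), -1) = Pow(Add(Rational(155611, 1086404), Mul(-288, Pow(Add(Rational(-1745101, 1318822), Rational(1053453, 25)), -1))), -1) = Pow(Add(Rational(155611, 1086404), Mul(-288, Pow(Rational(1389273364841, 32970550), -1))), -1) = Pow(Add(Rational(155611, 1086404), Mul(-288, Rational(32970550, 1389273364841))), -1) = Pow(Add(Rational(155611, 1086404), Rational(-9495518400, 1389273364841)), -1) = Pow(Rational(205870248404439251, 1509312140656721764), -1) = Rational(1509312140656721764, 205870248404439251)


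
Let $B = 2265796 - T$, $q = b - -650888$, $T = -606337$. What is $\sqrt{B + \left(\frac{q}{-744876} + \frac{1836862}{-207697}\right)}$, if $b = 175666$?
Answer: $\frac{\sqrt{1753481028377336182208718}}{781356114} \approx 1694.7$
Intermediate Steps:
$q = 826554$ ($q = 175666 - -650888 = 175666 + 650888 = 826554$)
$B = 2872133$ ($B = 2265796 - -606337 = 2265796 + 606337 = 2872133$)
$\sqrt{B + \left(\frac{q}{-744876} + \frac{1836862}{-207697}\right)} = \sqrt{2872133 + \left(\frac{826554}{-744876} + \frac{1836862}{-207697}\right)} = \sqrt{2872133 + \left(826554 \left(- \frac{1}{744876}\right) + 1836862 \left(- \frac{1}{207697}\right)\right)} = \sqrt{2872133 - \frac{256651200875}{25784751762}} = \sqrt{\frac{74056979781247471}{25784751762}} = \frac{\sqrt{1753481028377336182208718}}{781356114}$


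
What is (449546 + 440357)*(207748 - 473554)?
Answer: -236541556818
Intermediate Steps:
(449546 + 440357)*(207748 - 473554) = 889903*(-265806) = -236541556818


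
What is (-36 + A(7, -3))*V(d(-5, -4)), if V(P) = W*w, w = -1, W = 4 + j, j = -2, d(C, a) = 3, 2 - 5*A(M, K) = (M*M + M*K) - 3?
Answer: 406/5 ≈ 81.200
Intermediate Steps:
A(M, K) = 1 - M²/5 - K*M/5 (A(M, K) = ⅖ - ((M*M + M*K) - 3)/5 = ⅖ - ((M² + K*M) - 3)/5 = ⅖ - (-3 + M² + K*M)/5 = ⅖ + (⅗ - M²/5 - K*M/5) = 1 - M²/5 - K*M/5)
W = 2 (W = 4 - 2 = 2)
V(P) = -2 (V(P) = 2*(-1) = -2)
(-36 + A(7, -3))*V(d(-5, -4)) = (-36 + (1 - ⅕*7² - ⅕*(-3)*7))*(-2) = (-36 + (1 - ⅕*49 + 21/5))*(-2) = (-36 + (1 - 49/5 + 21/5))*(-2) = (-36 - 23/5)*(-2) = -203/5*(-2) = 406/5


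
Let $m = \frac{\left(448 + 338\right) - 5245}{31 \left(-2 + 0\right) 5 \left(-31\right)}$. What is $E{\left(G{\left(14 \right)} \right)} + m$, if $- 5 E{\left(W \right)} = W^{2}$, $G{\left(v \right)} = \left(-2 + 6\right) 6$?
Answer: $- \frac{1111531}{9610} \approx -115.66$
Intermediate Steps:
$G{\left(v \right)} = 24$ ($G{\left(v \right)} = 4 \cdot 6 = 24$)
$E{\left(W \right)} = - \frac{W^{2}}{5}$
$m = - \frac{4459}{9610}$ ($m = \frac{786 - 5245}{31 \left(\left(-2\right) 5\right) \left(-31\right)} = - \frac{4459}{31 \left(-10\right) \left(-31\right)} = - \frac{4459}{\left(-310\right) \left(-31\right)} = - \frac{4459}{9610} \approx -0.464$)
$E{\left(G{\left(14 \right)} \right)} + m = - \frac{24^{2}}{5} - \frac{4459}{9610} = \left(- \frac{1}{5}\right) 576 - \frac{4459}{9610} = - \frac{576}{5} - \frac{4459}{9610} = - \frac{1111531}{9610}$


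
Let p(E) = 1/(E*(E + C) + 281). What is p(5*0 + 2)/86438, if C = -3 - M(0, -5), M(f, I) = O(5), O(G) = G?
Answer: 1/23251822 ≈ 4.3007e-8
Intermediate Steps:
M(f, I) = 5
C = -8 (C = -3 - 1*5 = -3 - 5 = -8)
p(E) = 1/(281 + E*(-8 + E)) (p(E) = 1/(E*(E - 8) + 281) = 1/(E*(-8 + E) + 281) = 1/(281 + E*(-8 + E)))
p(5*0 + 2)/86438 = 1/((281 + (5*0 + 2)² - 8*(5*0 + 2))*86438) = (1/86438)/(281 + (0 + 2)² - 8*(0 + 2)) = (1/86438)/(281 + 2² - 8*2) = (1/86438)/(281 + 4 - 16) = (1/86438)/269 = (1/269)*(1/86438) = 1/23251822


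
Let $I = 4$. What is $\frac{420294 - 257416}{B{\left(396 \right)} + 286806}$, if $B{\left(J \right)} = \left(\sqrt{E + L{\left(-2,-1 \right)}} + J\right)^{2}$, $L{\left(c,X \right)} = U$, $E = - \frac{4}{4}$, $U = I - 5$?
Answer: $\frac{9031992295}{24599994866} - \frac{8062461 i \sqrt{2}}{12299997433} \approx 0.36715 - 0.000927 i$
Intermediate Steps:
$U = -1$ ($U = 4 - 5 = -1$)
$E = -1$ ($E = \left(-4\right) \frac{1}{4} = -1$)
$L{\left(c,X \right)} = -1$
$B{\left(J \right)} = \left(J + i \sqrt{2}\right)^{2}$ ($B{\left(J \right)} = \left(\sqrt{-1 - 1} + J\right)^{2} = \left(\sqrt{-2} + J\right)^{2} = \left(i \sqrt{2} + J\right)^{2} = \left(J + i \sqrt{2}\right)^{2}$)
$\frac{420294 - 257416}{B{\left(396 \right)} + 286806} = \frac{420294 - 257416}{\left(396 + i \sqrt{2}\right)^{2} + 286806} = \frac{162878}{286806 + \left(396 + i \sqrt{2}\right)^{2}}$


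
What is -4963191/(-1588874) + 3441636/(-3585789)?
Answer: 456615916105/211013589318 ≈ 2.1639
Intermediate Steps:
-4963191/(-1588874) + 3441636/(-3585789) = -4963191*(-1/1588874) + 3441636*(-1/3585789) = 4963191/1588874 - 127468/132807 = 456615916105/211013589318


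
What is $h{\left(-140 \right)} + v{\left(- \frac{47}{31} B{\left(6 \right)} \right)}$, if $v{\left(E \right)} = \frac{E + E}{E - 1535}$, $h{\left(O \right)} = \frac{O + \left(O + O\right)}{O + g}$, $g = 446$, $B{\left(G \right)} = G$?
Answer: $- \frac{3321926}{2441217} \approx -1.3608$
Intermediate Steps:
$h{\left(O \right)} = \frac{3 O}{446 + O}$ ($h{\left(O \right)} = \frac{O + \left(O + O\right)}{O + 446} = \frac{O + 2 O}{446 + O} = \frac{3 O}{446 + O}$)
$v{\left(E \right)} = \frac{2 E}{-1535 + E}$
$h{\left(-140 \right)} + v{\left(- \frac{47}{31} B{\left(6 \right)} \right)} = 3 \left(-140\right) \frac{1}{446 - 140} + \frac{2 - \frac{47}{31} \cdot 6}{-1535 + - \frac{47}{31} \cdot 6} = 3 \left(-140\right) \frac{1}{306} + \frac{2 \left(-47\right) \frac{1}{31} \cdot 6}{-1535 + \left(-47\right) \frac{1}{31} \cdot 6} = 3 \left(-140\right) \frac{1}{306} + \frac{2 \left(\left(- \frac{47}{31}\right) 6\right)}{-1535 - \frac{282}{31}} = - \frac{70}{51} + 2 \left(- \frac{282}{31}\right) \frac{1}{-1535 - \frac{282}{31}} = - \frac{70}{51} + 2 \left(- \frac{282}{31}\right) \frac{1}{- \frac{47867}{31}} = - \frac{70}{51} + 2 \left(- \frac{282}{31}\right) \left(- \frac{31}{47867}\right) = - \frac{70}{51} + \frac{564}{47867} = - \frac{3321926}{2441217}$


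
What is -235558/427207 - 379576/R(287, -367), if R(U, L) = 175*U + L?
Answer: -86950987498/10649843303 ≈ -8.1645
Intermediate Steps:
R(U, L) = L + 175*U
-235558/427207 - 379576/R(287, -367) = -235558/427207 - 379576/(-367 + 175*287) = -235558*1/427207 - 379576/(-367 + 50225) = -235558/427207 - 379576/49858 = -235558/427207 - 379576*1/49858 = -235558/427207 - 189788/24929 = -86950987498/10649843303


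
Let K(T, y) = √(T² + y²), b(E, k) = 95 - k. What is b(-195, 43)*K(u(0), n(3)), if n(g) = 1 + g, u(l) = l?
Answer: 208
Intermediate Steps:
b(-195, 43)*K(u(0), n(3)) = (95 - 1*43)*√(0² + (1 + 3)²) = (95 - 43)*√(0 + 4²) = 52*√(0 + 16) = 52*√16 = 52*4 = 208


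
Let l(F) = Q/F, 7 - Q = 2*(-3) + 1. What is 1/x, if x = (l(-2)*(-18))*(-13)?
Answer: -1/1404 ≈ -0.00071225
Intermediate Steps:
Q = 12 (Q = 7 - (2*(-3) + 1) = 7 - (-6 + 1) = 7 - 1*(-5) = 7 + 5 = 12)
l(F) = 12/F
x = -1404 (x = ((12/(-2))*(-18))*(-13) = ((12*(-½))*(-18))*(-13) = -6*(-18)*(-13) = 108*(-13) = -1404)
1/x = 1/(-1404) = -1/1404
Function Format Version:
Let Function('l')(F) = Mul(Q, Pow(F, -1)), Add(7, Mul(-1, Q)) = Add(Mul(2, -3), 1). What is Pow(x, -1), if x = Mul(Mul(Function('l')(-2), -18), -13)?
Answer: Rational(-1, 1404) ≈ -0.00071225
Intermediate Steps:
Q = 12 (Q = Add(7, Mul(-1, Add(Mul(2, -3), 1))) = Add(7, Mul(-1, Add(-6, 1))) = Add(7, Mul(-1, -5)) = Add(7, 5) = 12)
Function('l')(F) = Mul(12, Pow(F, -1))
x = -1404 (x = Mul(Mul(Mul(12, Pow(-2, -1)), -18), -13) = Mul(Mul(Mul(12, Rational(-1, 2)), -18), -13) = Mul(Mul(-6, -18), -13) = Mul(108, -13) = -1404)
Pow(x, -1) = Pow(-1404, -1) = Rational(-1, 1404)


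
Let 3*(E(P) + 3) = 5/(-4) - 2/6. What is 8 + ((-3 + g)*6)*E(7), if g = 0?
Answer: 143/2 ≈ 71.500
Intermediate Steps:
E(P) = -127/36 (E(P) = -3 + (5/(-4) - 2/6)/3 = -3 + (5*(-1/4) - 2*1/6)/3 = -3 + (-5/4 - 1/3)/3 = -3 + (1/3)*(-19/12) = -3 - 19/36 = -127/36)
8 + ((-3 + g)*6)*E(7) = 8 + ((-3 + 0)*6)*(-127/36) = 8 - 3*6*(-127/36) = 8 - 18*(-127/36) = 8 + 127/2 = 143/2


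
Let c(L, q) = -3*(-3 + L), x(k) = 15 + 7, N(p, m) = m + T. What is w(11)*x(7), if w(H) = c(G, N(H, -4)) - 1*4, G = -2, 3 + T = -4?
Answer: 242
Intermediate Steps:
T = -7 (T = -3 - 4 = -7)
N(p, m) = -7 + m (N(p, m) = m - 7 = -7 + m)
x(k) = 22
c(L, q) = 9 - 3*L
w(H) = 11 (w(H) = (9 - 3*(-2)) - 1*4 = (9 + 6) - 4 = 15 - 4 = 11)
w(11)*x(7) = 11*22 = 242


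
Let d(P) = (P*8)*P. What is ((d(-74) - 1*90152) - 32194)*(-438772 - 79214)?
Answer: 40681584468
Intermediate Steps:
d(P) = 8*P**2 (d(P) = (8*P)*P = 8*P**2)
((d(-74) - 1*90152) - 32194)*(-438772 - 79214) = ((8*(-74)**2 - 1*90152) - 32194)*(-438772 - 79214) = ((8*5476 - 90152) - 32194)*(-517986) = ((43808 - 90152) - 32194)*(-517986) = (-46344 - 32194)*(-517986) = -78538*(-517986) = 40681584468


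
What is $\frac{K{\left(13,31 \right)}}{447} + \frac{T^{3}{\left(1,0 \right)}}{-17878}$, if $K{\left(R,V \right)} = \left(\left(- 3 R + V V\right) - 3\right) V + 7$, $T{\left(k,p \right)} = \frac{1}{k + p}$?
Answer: $\frac{509451041}{7991466} \approx 63.749$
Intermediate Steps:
$K{\left(R,V \right)} = 7 + V \left(-3 + V^{2} - 3 R\right)$ ($K{\left(R,V \right)} = \left(\left(- 3 R + V^{2}\right) - 3\right) V + 7 = \left(\left(V^{2} - 3 R\right) - 3\right) V + 7 = \left(-3 + V^{2} - 3 R\right) V + 7 = V \left(-3 + V^{2} - 3 R\right) + 7 = 7 + V \left(-3 + V^{2} - 3 R\right)$)
$\frac{K{\left(13,31 \right)}}{447} + \frac{T^{3}{\left(1,0 \right)}}{-17878} = \frac{7 + 31^{3} - 93 - 39 \cdot 31}{447} + \frac{\left(\frac{1}{1 + 0}\right)^{3}}{-17878} = \left(7 + 29791 - 93 - 1209\right) \frac{1}{447} + \left(1^{-1}\right)^{3} \left(- \frac{1}{17878}\right) = 28496 \cdot \frac{1}{447} + 1^{3} \left(- \frac{1}{17878}\right) = \frac{28496}{447} + 1 \left(- \frac{1}{17878}\right) = \frac{28496}{447} - \frac{1}{17878} = \frac{509451041}{7991466}$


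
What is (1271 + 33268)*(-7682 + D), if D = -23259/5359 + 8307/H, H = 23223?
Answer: -11012602749076434/41484019 ≈ -2.6547e+8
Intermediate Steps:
D = -165208848/41484019 (D = -23259/5359 + 8307/23223 = -23259*1/5359 + 8307*(1/23223) = -23259/5359 + 2769/7741 = -165208848/41484019 ≈ -3.9825)
(1271 + 33268)*(-7682 + D) = (1271 + 33268)*(-7682 - 165208848/41484019) = 34539*(-318845442806/41484019) = -11012602749076434/41484019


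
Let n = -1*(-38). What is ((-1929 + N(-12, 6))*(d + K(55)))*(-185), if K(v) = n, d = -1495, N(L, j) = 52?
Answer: -505935965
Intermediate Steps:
n = 38
K(v) = 38
((-1929 + N(-12, 6))*(d + K(55)))*(-185) = ((-1929 + 52)*(-1495 + 38))*(-185) = -1877*(-1457)*(-185) = 2734789*(-185) = -505935965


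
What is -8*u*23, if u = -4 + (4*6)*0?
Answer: 736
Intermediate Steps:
u = -4 (u = -4 + 24*0 = -4 + 0 = -4)
-8*u*23 = -8*(-4)*23 = 32*23 = 736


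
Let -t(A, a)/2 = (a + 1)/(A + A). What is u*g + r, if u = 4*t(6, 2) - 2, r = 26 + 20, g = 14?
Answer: -10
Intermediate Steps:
t(A, a) = -(1 + a)/A (t(A, a) = -2*(a + 1)/(A + A) = -2*(1 + a)/(2*A) = -2*(1 + a)*1/(2*A) = -(1 + a)/A)
r = 46
u = -4 (u = 4*((-1 - 1*2)/6) - 2 = 4*((-1 - 2)/6) - 2 = 4*((1/6)*(-3)) - 2 = 4*(-1/2) - 2 = -2 - 2 = -4)
u*g + r = -4*14 + 46 = -56 + 46 = -10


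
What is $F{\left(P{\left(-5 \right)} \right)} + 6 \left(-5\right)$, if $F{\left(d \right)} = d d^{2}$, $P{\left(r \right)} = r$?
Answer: $-155$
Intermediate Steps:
$F{\left(d \right)} = d^{3}$
$F{\left(P{\left(-5 \right)} \right)} + 6 \left(-5\right) = \left(-5\right)^{3} + 6 \left(-5\right) = -125 - 30 = -155$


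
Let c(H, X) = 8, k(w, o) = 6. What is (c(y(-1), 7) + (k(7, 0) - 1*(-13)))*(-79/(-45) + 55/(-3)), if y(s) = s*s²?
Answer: -2238/5 ≈ -447.60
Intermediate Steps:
y(s) = s³
(c(y(-1), 7) + (k(7, 0) - 1*(-13)))*(-79/(-45) + 55/(-3)) = (8 + (6 - 1*(-13)))*(-79/(-45) + 55/(-3)) = (8 + (6 + 13))*(-79*(-1/45) + 55*(-⅓)) = (8 + 19)*(79/45 - 55/3) = 27*(-746/45) = -2238/5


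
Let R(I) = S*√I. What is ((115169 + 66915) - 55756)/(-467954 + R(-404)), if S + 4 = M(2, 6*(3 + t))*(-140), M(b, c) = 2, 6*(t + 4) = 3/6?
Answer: -14778923228/54753382785 + 17938576*I*√101/54753382785 ≈ -0.26992 + 0.0032926*I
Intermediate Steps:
t = -47/12 (t = -4 + (3/6)/6 = -4 + (3*(⅙))/6 = -4 + (⅙)*(½) = -4 + 1/12 = -47/12 ≈ -3.9167)
S = -284 (S = -4 + 2*(-140) = -4 - 280 = -284)
R(I) = -284*√I
((115169 + 66915) - 55756)/(-467954 + R(-404)) = ((115169 + 66915) - 55756)/(-467954 - 568*I*√101) = (182084 - 55756)/(-467954 - 568*I*√101) = 126328/(-467954 - 568*I*√101)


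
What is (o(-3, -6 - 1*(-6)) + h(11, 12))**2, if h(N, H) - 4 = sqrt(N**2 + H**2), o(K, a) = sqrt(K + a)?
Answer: (4 + sqrt(265) + I*sqrt(3))**2 ≈ 408.23 + 70.248*I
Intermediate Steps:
h(N, H) = 4 + sqrt(H**2 + N**2) (h(N, H) = 4 + sqrt(N**2 + H**2) = 4 + sqrt(H**2 + N**2))
(o(-3, -6 - 1*(-6)) + h(11, 12))**2 = (sqrt(-3 + (-6 - 1*(-6))) + (4 + sqrt(12**2 + 11**2)))**2 = (sqrt(-3 + (-6 + 6)) + (4 + sqrt(144 + 121)))**2 = (sqrt(-3 + 0) + (4 + sqrt(265)))**2 = (sqrt(-3) + (4 + sqrt(265)))**2 = (I*sqrt(3) + (4 + sqrt(265)))**2 = (4 + sqrt(265) + I*sqrt(3))**2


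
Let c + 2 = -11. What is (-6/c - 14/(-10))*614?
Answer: 74294/65 ≈ 1143.0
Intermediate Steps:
c = -13 (c = -2 - 11 = -13)
(-6/c - 14/(-10))*614 = (-6/(-13) - 14/(-10))*614 = (-6*(-1/13) - 14*(-⅒))*614 = (6/13 + 7/5)*614 = (121/65)*614 = 74294/65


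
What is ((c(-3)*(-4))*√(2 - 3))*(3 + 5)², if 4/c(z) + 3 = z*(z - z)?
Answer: 1024*I/3 ≈ 341.33*I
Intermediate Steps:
c(z) = -4/3 (c(z) = 4/(-3 + z*(z - z)) = 4/(-3 + z*0) = 4/(-3 + 0) = 4/(-3) = 4*(-⅓) = -4/3)
((c(-3)*(-4))*√(2 - 3))*(3 + 5)² = ((-4/3*(-4))*√(2 - 3))*(3 + 5)² = (16*√(-1)/3)*8² = (16*I/3)*64 = 1024*I/3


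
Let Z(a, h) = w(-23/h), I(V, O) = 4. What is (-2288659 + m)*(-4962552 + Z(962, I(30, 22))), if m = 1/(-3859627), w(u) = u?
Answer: 87672218200918557407/7719254 ≈ 1.1358e+13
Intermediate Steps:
Z(a, h) = -23/h
m = -1/3859627 ≈ -2.5909e-7
(-2288659 + m)*(-4962552 + Z(962, I(30, 22))) = (-2288659 - 1/3859627)*(-4962552 - 23/4) = -8833370070194*(-4962552 - 23*1/4)/3859627 = -8833370070194*(-4962552 - 23/4)/3859627 = -8833370070194/3859627*(-19850231/4) = 87672218200918557407/7719254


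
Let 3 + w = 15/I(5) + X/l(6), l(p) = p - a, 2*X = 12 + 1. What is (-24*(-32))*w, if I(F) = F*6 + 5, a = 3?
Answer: -2176/7 ≈ -310.86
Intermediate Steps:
I(F) = 5 + 6*F (I(F) = 6*F + 5 = 5 + 6*F)
X = 13/2 (X = (12 + 1)/2 = (1/2)*13 = 13/2 ≈ 6.5000)
l(p) = -3 + p (l(p) = p - 1*3 = p - 3 = -3 + p)
w = -17/42 (w = -3 + (15/(5 + 6*5) + 13/(2*(-3 + 6))) = -3 + (15/(5 + 30) + (13/2)/3) = -3 + (15/35 + (13/2)*(1/3)) = -3 + (15*(1/35) + 13/6) = -3 + (3/7 + 13/6) = -3 + 109/42 = -17/42 ≈ -0.40476)
(-24*(-32))*w = -24*(-32)*(-17/42) = 768*(-17/42) = -2176/7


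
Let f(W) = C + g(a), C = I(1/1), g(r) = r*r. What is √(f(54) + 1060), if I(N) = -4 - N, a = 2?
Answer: √1059 ≈ 32.542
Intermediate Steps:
g(r) = r²
C = -5 (C = -4 - 1/1 = -4 - 1*1 = -4 - 1 = -5)
f(W) = -1 (f(W) = -5 + 2² = -5 + 4 = -1)
√(f(54) + 1060) = √(-1 + 1060) = √1059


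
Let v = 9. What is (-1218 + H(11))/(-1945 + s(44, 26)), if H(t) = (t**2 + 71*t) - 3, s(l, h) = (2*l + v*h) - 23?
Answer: 319/1646 ≈ 0.19380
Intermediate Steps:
s(l, h) = -23 + 2*l + 9*h (s(l, h) = (2*l + 9*h) - 23 = -23 + 2*l + 9*h)
H(t) = -3 + t**2 + 71*t
(-1218 + H(11))/(-1945 + s(44, 26)) = (-1218 + (-3 + 11**2 + 71*11))/(-1945 + (-23 + 2*44 + 9*26)) = (-1218 + (-3 + 121 + 781))/(-1945 + (-23 + 88 + 234)) = (-1218 + 899)/(-1945 + 299) = -319/(-1646) = -319*(-1/1646) = 319/1646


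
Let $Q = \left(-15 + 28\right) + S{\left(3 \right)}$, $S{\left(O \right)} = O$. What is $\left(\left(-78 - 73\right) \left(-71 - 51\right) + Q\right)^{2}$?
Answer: $339959844$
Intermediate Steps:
$Q = 16$ ($Q = \left(-15 + 28\right) + 3 = 13 + 3 = 16$)
$\left(\left(-78 - 73\right) \left(-71 - 51\right) + Q\right)^{2} = \left(\left(-78 - 73\right) \left(-71 - 51\right) + 16\right)^{2} = \left(\left(-151\right) \left(-122\right) + 16\right)^{2} = \left(18422 + 16\right)^{2} = 18438^{2} = 339959844$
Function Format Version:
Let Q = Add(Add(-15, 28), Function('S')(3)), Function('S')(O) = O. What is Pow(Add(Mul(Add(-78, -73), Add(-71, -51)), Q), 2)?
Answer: 339959844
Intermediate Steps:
Q = 16 (Q = Add(Add(-15, 28), 3) = Add(13, 3) = 16)
Pow(Add(Mul(Add(-78, -73), Add(-71, -51)), Q), 2) = Pow(Add(Mul(Add(-78, -73), Add(-71, -51)), 16), 2) = Pow(Add(Mul(-151, -122), 16), 2) = Pow(Add(18422, 16), 2) = Pow(18438, 2) = 339959844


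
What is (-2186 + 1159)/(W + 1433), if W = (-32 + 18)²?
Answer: -1027/1629 ≈ -0.63045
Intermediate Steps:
W = 196 (W = (-14)² = 196)
(-2186 + 1159)/(W + 1433) = (-2186 + 1159)/(196 + 1433) = -1027/1629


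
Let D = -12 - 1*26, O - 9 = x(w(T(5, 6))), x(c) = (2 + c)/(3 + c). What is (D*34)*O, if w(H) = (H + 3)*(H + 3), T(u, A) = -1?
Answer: -89148/7 ≈ -12735.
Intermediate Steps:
w(H) = (3 + H)² (w(H) = (3 + H)*(3 + H) = (3 + H)²)
x(c) = (2 + c)/(3 + c)
O = 69/7 (O = 9 + (2 + (3 - 1)²)/(3 + (3 - 1)²) = 9 + (2 + 2²)/(3 + 2²) = 9 + (2 + 4)/(3 + 4) = 9 + 6/7 = 69/7 ≈ 9.8571)
D = -38 (D = -12 - 26 = -38)
(D*34)*O = -38*34*(69/7) = -1292*69/7 = -89148/7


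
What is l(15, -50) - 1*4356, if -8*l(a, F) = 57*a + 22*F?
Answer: -34603/8 ≈ -4325.4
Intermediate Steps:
l(a, F) = -57*a/8 - 11*F/4 (l(a, F) = -(57*a + 22*F)/8 = -(22*F + 57*a)/8 = -57*a/8 - 11*F/4)
l(15, -50) - 1*4356 = (-57/8*15 - 11/4*(-50)) - 1*4356 = (-855/8 + 275/2) - 4356 = 245/8 - 4356 = -34603/8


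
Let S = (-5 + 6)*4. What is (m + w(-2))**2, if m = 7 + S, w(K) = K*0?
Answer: 121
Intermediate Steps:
S = 4 (S = 1*4 = 4)
w(K) = 0
m = 11 (m = 7 + 4 = 11)
(m + w(-2))**2 = (11 + 0)**2 = 11**2 = 121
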